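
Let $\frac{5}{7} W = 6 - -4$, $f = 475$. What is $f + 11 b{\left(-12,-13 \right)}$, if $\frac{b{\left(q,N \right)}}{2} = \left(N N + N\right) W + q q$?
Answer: $51691$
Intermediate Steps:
$W = 14$ ($W = \frac{7 \left(6 - -4\right)}{5} = \frac{7 \left(6 + 4\right)}{5} = \frac{7}{5} \cdot 10 = 14$)
$b{\left(q,N \right)} = 2 q^{2} + 28 N + 28 N^{2}$ ($b{\left(q,N \right)} = 2 \left(\left(N N + N\right) 14 + q q\right) = 2 \left(\left(N^{2} + N\right) 14 + q^{2}\right) = 2 \left(\left(N + N^{2}\right) 14 + q^{2}\right) = 2 \left(\left(14 N + 14 N^{2}\right) + q^{2}\right) = 2 \left(q^{2} + 14 N + 14 N^{2}\right) = 2 q^{2} + 28 N + 28 N^{2}$)
$f + 11 b{\left(-12,-13 \right)} = 475 + 11 \left(2 \left(-12\right)^{2} + 28 \left(-13\right) + 28 \left(-13\right)^{2}\right) = 475 + 11 \left(2 \cdot 144 - 364 + 28 \cdot 169\right) = 475 + 11 \left(288 - 364 + 4732\right) = 475 + 11 \cdot 4656 = 475 + 51216 = 51691$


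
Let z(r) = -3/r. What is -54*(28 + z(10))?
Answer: -7479/5 ≈ -1495.8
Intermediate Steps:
-54*(28 + z(10)) = -54*(28 - 3/10) = -54*277/10 = -7479/5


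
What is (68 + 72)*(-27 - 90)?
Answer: -16380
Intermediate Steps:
(68 + 72)*(-27 - 90) = 140*(-117) = -16380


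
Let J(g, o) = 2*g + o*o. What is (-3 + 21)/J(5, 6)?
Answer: 9/23 ≈ 0.39130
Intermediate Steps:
J(g, o) = o**2 + 2*g (J(g, o) = 2*g + o**2 = o**2 + 2*g)
(-3 + 21)/J(5, 6) = (-3 + 21)/(6**2 + 2*5) = 18/(36 + 10) = 18/46 = (1/46)*18 = 9/23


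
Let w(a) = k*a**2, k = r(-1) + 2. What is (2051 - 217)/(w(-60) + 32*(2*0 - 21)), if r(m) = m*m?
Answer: 917/5064 ≈ 0.18108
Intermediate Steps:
r(m) = m**2
k = 3 (k = (-1)**2 + 2 = 1 + 2 = 3)
w(a) = 3*a**2
(2051 - 217)/(w(-60) + 32*(2*0 - 21)) = (2051 - 217)/(3*(-60)**2 + 32*(2*0 - 21)) = 1834/(3*3600 + 32*(0 - 21)) = 1834/(10800 + 32*(-21)) = 1834/(10800 - 672) = 1834/10128 = 1834*(1/10128) = 917/5064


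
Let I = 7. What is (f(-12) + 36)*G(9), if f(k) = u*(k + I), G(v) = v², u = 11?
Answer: -1539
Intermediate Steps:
f(k) = 77 + 11*k (f(k) = 11*(k + 7) = 11*(7 + k) = 77 + 11*k)
(f(-12) + 36)*G(9) = ((77 + 11*(-12)) + 36)*9² = ((77 - 132) + 36)*81 = (-55 + 36)*81 = -19*81 = -1539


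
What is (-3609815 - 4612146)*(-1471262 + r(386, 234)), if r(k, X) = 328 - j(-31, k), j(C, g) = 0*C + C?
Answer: 12093707100783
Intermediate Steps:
j(C, g) = C (j(C, g) = 0 + C = C)
r(k, X) = 359 (r(k, X) = 328 - 1*(-31) = 328 + 31 = 359)
(-3609815 - 4612146)*(-1471262 + r(386, 234)) = (-3609815 - 4612146)*(-1471262 + 359) = -8221961*(-1470903) = 12093707100783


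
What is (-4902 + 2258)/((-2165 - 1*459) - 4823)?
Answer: 2644/7447 ≈ 0.35504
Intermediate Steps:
(-4902 + 2258)/((-2165 - 1*459) - 4823) = -2644/((-2165 - 459) - 4823) = -2644/(-2624 - 4823) = -2644/(-7447) = -2644*(-1/7447) = 2644/7447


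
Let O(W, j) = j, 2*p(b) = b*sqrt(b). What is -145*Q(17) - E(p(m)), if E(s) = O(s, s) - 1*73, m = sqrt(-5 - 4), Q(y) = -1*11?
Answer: 1668 - 3*sqrt(3)*I**(3/2)/2 ≈ 1669.8 - 1.8371*I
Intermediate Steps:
Q(y) = -11
m = 3*I (m = sqrt(-9) = 3*I ≈ 3.0*I)
p(b) = b**(3/2)/2 (p(b) = (b*sqrt(b))/2 = b**(3/2)/2)
E(s) = -73 + s (E(s) = s - 1*73 = s - 73 = -73 + s)
-145*Q(17) - E(p(m)) = -145*(-11) - (-73 + (3*I)**(3/2)/2) = 1595 - (-73 + (3*sqrt(3)*I**(3/2))/2) = 1595 - (-73 + 3*sqrt(3)*I**(3/2)/2) = 1595 + (73 - 3*sqrt(3)*I**(3/2)/2) = 1668 - 3*sqrt(3)*I**(3/2)/2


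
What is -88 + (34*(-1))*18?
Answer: -700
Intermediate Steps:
-88 + (34*(-1))*18 = -88 - 34*18 = -88 - 612 = -700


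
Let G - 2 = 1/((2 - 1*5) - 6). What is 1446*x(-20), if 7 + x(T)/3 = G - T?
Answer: 64588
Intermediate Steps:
G = 17/9 (G = 2 + 1/((2 - 1*5) - 6) = 2 + 1/((2 - 5) - 6) = 2 + 1/(-3 - 6) = 2 + 1/(-9) = 2 - ⅑ = 17/9 ≈ 1.8889)
x(T) = -46/3 - 3*T (x(T) = -21 + 3*(17/9 - T) = -21 + (17/3 - 3*T) = -46/3 - 3*T)
1446*x(-20) = 1446*(-46/3 - 3*(-20)) = 1446*(-46/3 + 60) = 1446*(134/3) = 64588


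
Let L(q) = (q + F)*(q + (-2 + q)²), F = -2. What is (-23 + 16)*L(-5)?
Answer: 2156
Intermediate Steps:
L(q) = (-2 + q)*(q + (-2 + q)²) (L(q) = (q - 2)*(q + (-2 + q)²) = (-2 + q)*(q + (-2 + q)²))
(-23 + 16)*L(-5) = (-23 + 16)*(-8 + (-5)³ - 5*(-5)² + 10*(-5)) = -7*(-8 - 125 - 5*25 - 50) = -7*(-8 - 125 - 125 - 50) = -7*(-308) = 2156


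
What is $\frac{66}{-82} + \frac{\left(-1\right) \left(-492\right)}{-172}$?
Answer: $- \frac{6462}{1763} \approx -3.6653$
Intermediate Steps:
$\frac{66}{-82} + \frac{\left(-1\right) \left(-492\right)}{-172} = 66 \left(- \frac{1}{82}\right) + 492 \left(- \frac{1}{172}\right) = - \frac{33}{41} - \frac{123}{43} = - \frac{6462}{1763}$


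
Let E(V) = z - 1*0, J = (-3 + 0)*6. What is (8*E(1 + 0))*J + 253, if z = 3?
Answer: -179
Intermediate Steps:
J = -18 (J = -3*6 = -18)
E(V) = 3 (E(V) = 3 - 1*0 = 3 + 0 = 3)
(8*E(1 + 0))*J + 253 = (8*3)*(-18) + 253 = 24*(-18) + 253 = -432 + 253 = -179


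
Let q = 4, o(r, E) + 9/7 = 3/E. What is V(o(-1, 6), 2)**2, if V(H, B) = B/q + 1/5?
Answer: 49/100 ≈ 0.49000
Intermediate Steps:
o(r, E) = -9/7 + 3/E
V(H, B) = 1/5 + B/4 (V(H, B) = B/4 + 1/5 = 1/5 + B/4)
V(o(-1, 6), 2)**2 = (1/5 + (1/4)*2)**2 = (1/5 + 1/2)**2 = (7/10)**2 = 49/100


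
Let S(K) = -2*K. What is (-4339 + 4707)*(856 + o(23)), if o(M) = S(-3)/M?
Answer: 315104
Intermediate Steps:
o(M) = 6/M (o(M) = (-2*(-3))/M = 6/M)
(-4339 + 4707)*(856 + o(23)) = (-4339 + 4707)*(856 + 6/23) = 368*(856 + 6*(1/23)) = 368*(856 + 6/23) = 368*(19694/23) = 315104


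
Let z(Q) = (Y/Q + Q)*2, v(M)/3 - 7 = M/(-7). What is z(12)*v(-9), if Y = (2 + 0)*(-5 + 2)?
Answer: 4002/7 ≈ 571.71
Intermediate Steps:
Y = -6 (Y = 2*(-3) = -6)
v(M) = 21 - 3*M/7 (v(M) = 21 + 3*(M/(-7)) = 21 + 3*(M*(-1/7)) = 21 + 3*(-M/7) = 21 - 3*M/7)
z(Q) = -12/Q + 2*Q (z(Q) = (-6/Q + Q)*2 = (Q - 6/Q)*2 = -12/Q + 2*Q)
z(12)*v(-9) = (-12/12 + 2*12)*(21 - 3/7*(-9)) = (-12*1/12 + 24)*(21 + 27/7) = (-1 + 24)*(174/7) = 23*(174/7) = 4002/7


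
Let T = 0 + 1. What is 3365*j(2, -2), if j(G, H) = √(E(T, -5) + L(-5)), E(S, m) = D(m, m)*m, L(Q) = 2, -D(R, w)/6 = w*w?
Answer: 13460*√47 ≈ 92277.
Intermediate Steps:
D(R, w) = -6*w² (D(R, w) = -6*w*w = -6*w²)
T = 1
E(S, m) = -6*m³ (E(S, m) = (-6*m²)*m = -6*m³)
j(G, H) = 4*√47 (j(G, H) = √(-6*(-5)³ + 2) = √(-6*(-125) + 2) = √(750 + 2) = √752 = 4*√47)
3365*j(2, -2) = 3365*(4*√47) = 13460*√47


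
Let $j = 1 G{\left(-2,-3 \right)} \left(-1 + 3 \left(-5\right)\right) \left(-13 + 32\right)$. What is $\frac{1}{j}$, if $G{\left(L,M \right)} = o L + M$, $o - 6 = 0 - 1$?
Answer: $\frac{1}{3952} \approx 0.00025304$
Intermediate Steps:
$o = 5$ ($o = 6 + \left(0 - 1\right) = 6 - 1 = 5$)
$G{\left(L,M \right)} = M + 5 L$ ($G{\left(L,M \right)} = 5 L + M = M + 5 L$)
$j = 3952$ ($j = 1 \left(-3 + 5 \left(-2\right)\right) \left(-1 + 3 \left(-5\right)\right) \left(-13 + 32\right) = 1 \left(-3 - 10\right) \left(-1 - 15\right) 19 = 1 \left(-13\right) \left(-16\right) 19 = \left(-13\right) \left(-16\right) 19 = 208 \cdot 19 = 3952$)
$\frac{1}{j} = \frac{1}{3952}$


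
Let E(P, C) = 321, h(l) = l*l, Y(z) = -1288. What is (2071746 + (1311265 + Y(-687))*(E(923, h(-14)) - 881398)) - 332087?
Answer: -1154188865570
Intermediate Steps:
h(l) = l²
(2071746 + (1311265 + Y(-687))*(E(923, h(-14)) - 881398)) - 332087 = (2071746 + (1311265 - 1288)*(321 - 881398)) - 332087 = (2071746 + 1309977*(-881077)) - 332087 = (2071746 - 1154190605229) - 332087 = -1154188533483 - 332087 = -1154188865570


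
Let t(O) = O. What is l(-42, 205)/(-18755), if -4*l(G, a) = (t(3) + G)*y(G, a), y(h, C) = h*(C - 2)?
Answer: 166257/37510 ≈ 4.4323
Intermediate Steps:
y(h, C) = h*(-2 + C)
l(G, a) = -G*(-2 + a)*(3 + G)/4 (l(G, a) = -(3 + G)*G*(-2 + a)/4 = -G*(-2 + a)*(3 + G)/4)
l(-42, 205)/(-18755) = -¼*(-42)*(-2 + 205)*(3 - 42)/(-18755) = -¼*(-42)*203*(-39)*(-1/18755) = -166257/2*(-1/18755) = 166257/37510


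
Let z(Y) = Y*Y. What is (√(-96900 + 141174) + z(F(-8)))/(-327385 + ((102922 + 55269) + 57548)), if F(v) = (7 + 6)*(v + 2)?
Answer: -3042/55823 - √44274/111646 ≈ -0.056378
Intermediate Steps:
F(v) = 26 + 13*v (F(v) = 13*(2 + v) = 26 + 13*v)
z(Y) = Y²
(√(-96900 + 141174) + z(F(-8)))/(-327385 + ((102922 + 55269) + 57548)) = (√(-96900 + 141174) + (26 + 13*(-8))²)/(-327385 + ((102922 + 55269) + 57548)) = (√44274 + (26 - 104)²)/(-327385 + (158191 + 57548)) = (√44274 + (-78)²)/(-327385 + 215739) = (√44274 + 6084)/(-111646) = (6084 + √44274)*(-1/111646) = -3042/55823 - √44274/111646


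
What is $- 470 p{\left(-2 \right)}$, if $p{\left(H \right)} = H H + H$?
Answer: $-940$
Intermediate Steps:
$p{\left(H \right)} = H + H^{2}$ ($p{\left(H \right)} = H^{2} + H = H + H^{2}$)
$- 470 p{\left(-2 \right)} = - 470 \left(- 2 \left(1 - 2\right)\right) = - 470 \left(\left(-2\right) \left(-1\right)\right) = \left(-470\right) 2 = -940$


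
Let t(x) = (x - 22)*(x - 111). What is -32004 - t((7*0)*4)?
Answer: -34446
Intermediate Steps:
t(x) = (-111 + x)*(-22 + x) (t(x) = (-22 + x)*(-111 + x) = (-111 + x)*(-22 + x))
-32004 - t((7*0)*4) = -32004 - (2442 + ((7*0)*4)² - 133*7*0*4) = -32004 - (2442 + (0*4)² - 0*4) = -32004 - (2442 + 0² - 133*0) = -32004 - (2442 + 0 + 0) = -32004 - 1*2442 = -32004 - 2442 = -34446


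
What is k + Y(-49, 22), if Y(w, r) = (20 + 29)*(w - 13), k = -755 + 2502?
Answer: -1291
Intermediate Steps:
k = 1747
Y(w, r) = -637 + 49*w (Y(w, r) = 49*(-13 + w) = -637 + 49*w)
k + Y(-49, 22) = 1747 + (-637 + 49*(-49)) = 1747 + (-637 - 2401) = 1747 - 3038 = -1291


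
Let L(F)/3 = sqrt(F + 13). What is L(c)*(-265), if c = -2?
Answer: -795*sqrt(11) ≈ -2636.7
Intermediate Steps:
L(F) = 3*sqrt(13 + F) (L(F) = 3*sqrt(F + 13) = 3*sqrt(13 + F))
L(c)*(-265) = (3*sqrt(13 - 2))*(-265) = (3*sqrt(11))*(-265) = -795*sqrt(11)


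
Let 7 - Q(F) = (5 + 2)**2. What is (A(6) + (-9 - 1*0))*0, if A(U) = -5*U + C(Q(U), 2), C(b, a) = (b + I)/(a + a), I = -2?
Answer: 0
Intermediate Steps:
Q(F) = -42 (Q(F) = 7 - (5 + 2)**2 = 7 - 1*7**2 = 7 - 1*49 = 7 - 49 = -42)
C(b, a) = (-2 + b)/(2*a) (C(b, a) = (b - 2)/(a + a) = (-2 + b)/((2*a)) = (-2 + b)*(1/(2*a)) = (-2 + b)/(2*a))
A(U) = -11 - 5*U (A(U) = -5*U + (1/2)*(-2 - 42)/2 = -5*U + (1/2)*(1/2)*(-44) = -5*U - 11 = -11 - 5*U)
(A(6) + (-9 - 1*0))*0 = ((-11 - 5*6) + (-9 - 1*0))*0 = ((-11 - 30) + (-9 + 0))*0 = (-41 - 9)*0 = -50*0 = 0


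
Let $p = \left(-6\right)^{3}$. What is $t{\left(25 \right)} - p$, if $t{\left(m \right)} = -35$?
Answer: $181$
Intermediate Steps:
$p = -216$
$t{\left(25 \right)} - p = -35 - -216 = -35 + 216 = 181$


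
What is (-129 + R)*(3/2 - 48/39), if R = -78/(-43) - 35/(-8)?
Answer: -295729/8944 ≈ -33.065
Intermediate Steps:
R = 2129/344 (R = -78*(-1/43) - 35*(-⅛) = 78/43 + 35/8 = 2129/344 ≈ 6.1889)
(-129 + R)*(3/2 - 48/39) = (-129 + 2129/344)*(3/2 - 48/39) = -42247*(3*(½) - 48*1/39)/344 = -42247*(3/2 - 16/13)/344 = -42247/344*7/26 = -295729/8944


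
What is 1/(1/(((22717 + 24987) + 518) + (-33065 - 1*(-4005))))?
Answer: 19162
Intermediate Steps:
1/(1/(((22717 + 24987) + 518) + (-33065 - 1*(-4005)))) = 1/(1/((47704 + 518) + (-33065 + 4005))) = 1/(1/(48222 - 29060)) = 1/(1/19162) = 19162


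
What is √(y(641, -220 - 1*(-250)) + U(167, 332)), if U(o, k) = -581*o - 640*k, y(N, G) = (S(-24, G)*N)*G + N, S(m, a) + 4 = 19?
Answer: 8*I*√319 ≈ 142.88*I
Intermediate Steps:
S(m, a) = 15 (S(m, a) = -4 + 19 = 15)
y(N, G) = N + 15*G*N (y(N, G) = (15*N)*G + N = 15*G*N + N = N + 15*G*N)
U(o, k) = -640*k - 581*o
√(y(641, -220 - 1*(-250)) + U(167, 332)) = √(641*(1 + 15*(-220 - 1*(-250))) + (-640*332 - 581*167)) = √(641*(1 + 15*(-220 + 250)) + (-212480 - 97027)) = √(641*(1 + 15*30) - 309507) = √(641*(1 + 450) - 309507) = √(641*451 - 309507) = √(289091 - 309507) = √(-20416) = 8*I*√319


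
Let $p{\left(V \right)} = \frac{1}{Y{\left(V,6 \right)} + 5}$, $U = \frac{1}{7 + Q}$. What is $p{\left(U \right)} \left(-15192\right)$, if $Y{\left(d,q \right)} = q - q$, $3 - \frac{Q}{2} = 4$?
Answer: $- \frac{15192}{5} \approx -3038.4$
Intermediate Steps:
$Q = -2$ ($Q = 6 - 8 = -2$)
$Y{\left(d,q \right)} = 0$
$U = \frac{1}{5}$ ($U = \frac{1}{7 - 2} = \frac{1}{5} \approx 0.2$)
$p{\left(V \right)} = \frac{1}{5}$ ($p{\left(V \right)} = \frac{1}{0 + 5} = \frac{1}{5}$)
$p{\left(U \right)} \left(-15192\right) = \frac{1}{5} \left(-15192\right) = - \frac{15192}{5}$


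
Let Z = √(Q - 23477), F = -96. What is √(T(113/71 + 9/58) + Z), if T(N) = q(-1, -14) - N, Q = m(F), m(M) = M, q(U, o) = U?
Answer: √(-46578698 + 16957924*I*√23573)/4118 ≈ 8.6837 + 8.8404*I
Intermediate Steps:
Q = -96
T(N) = -1 - N
Z = I*√23573 (Z = √(-96 - 23477) = √(-23573) = I*√23573 ≈ 153.53*I)
√(T(113/71 + 9/58) + Z) = √((-1 - (113/71 + 9/58)) + I*√23573) = √((-1 - 1*7193/4118) + I*√23573) = √((-1 - 7193/4118) + I*√23573) = √(-11311/4118 + I*√23573)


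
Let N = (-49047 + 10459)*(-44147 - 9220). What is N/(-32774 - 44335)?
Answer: -686441932/25703 ≈ -26707.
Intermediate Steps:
N = 2059325796 (N = -38588*(-53367) = 2059325796)
N/(-32774 - 44335) = 2059325796/(-32774 - 44335) = 2059325796/(-77109) = 2059325796*(-1/77109) = -686441932/25703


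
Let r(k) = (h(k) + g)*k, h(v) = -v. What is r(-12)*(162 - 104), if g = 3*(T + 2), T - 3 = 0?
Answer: -18792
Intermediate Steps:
T = 3 (T = 3 + 0 = 3)
g = 15 (g = 3*(3 + 2) = 3*5 = 15)
r(k) = k*(15 - k) (r(k) = (-k + 15)*k = (15 - k)*k = k*(15 - k))
r(-12)*(162 - 104) = (-12*(15 - 1*(-12)))*(162 - 104) = -12*(15 + 12)*58 = -12*27*58 = -324*58 = -18792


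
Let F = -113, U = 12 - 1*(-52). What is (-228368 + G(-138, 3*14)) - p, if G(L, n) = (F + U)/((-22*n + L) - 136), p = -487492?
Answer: 310430601/1198 ≈ 2.5912e+5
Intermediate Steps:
U = 64 (U = 12 + 52 = 64)
G(L, n) = -49/(-136 + L - 22*n) (G(L, n) = (-113 + 64)/((-22*n + L) - 136) = -49/((L - 22*n) - 136) = -49/(-136 + L - 22*n))
(-228368 + G(-138, 3*14)) - p = (-228368 + 49/(136 - 1*(-138) + 22*(3*14))) - 1*(-487492) = (-228368 + 49/(136 + 138 + 22*42)) + 487492 = (-228368 + 49/(136 + 138 + 924)) + 487492 = (-228368 + 49/1198) + 487492 = -273584815/1198 + 487492 = 310430601/1198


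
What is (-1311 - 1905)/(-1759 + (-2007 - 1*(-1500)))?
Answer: 1608/1133 ≈ 1.4192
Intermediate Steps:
(-1311 - 1905)/(-1759 + (-2007 - 1*(-1500))) = -3216/(-1759 + (-2007 + 1500)) = -3216/(-1759 - 507) = -3216/(-2266) = -3216*(-1/2266) = 1608/1133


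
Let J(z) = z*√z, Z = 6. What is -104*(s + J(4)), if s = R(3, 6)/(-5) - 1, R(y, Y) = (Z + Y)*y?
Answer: 104/5 ≈ 20.800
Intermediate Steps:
R(y, Y) = y*(6 + Y) (R(y, Y) = (6 + Y)*y = y*(6 + Y))
s = -41/5 (s = (3*(6 + 6))/(-5) - 1 = (3*12)*(-⅕) - 1 = 36*(-⅕) - 1 = -36/5 - 1 = -41/5 ≈ -8.2000)
J(z) = z^(3/2)
-104*(s + J(4)) = -104*(-41/5 + 4^(3/2)) = -104*(-41/5 + 8) = -104*(-⅕) = 104/5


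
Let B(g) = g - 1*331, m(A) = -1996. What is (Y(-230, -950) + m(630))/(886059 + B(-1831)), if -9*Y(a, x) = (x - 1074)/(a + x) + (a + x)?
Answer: -707398/335249505 ≈ -0.0021101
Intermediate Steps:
Y(a, x) = -a/9 - x/9 - (-1074 + x)/(9*(a + x)) (Y(a, x) = -((x - 1074)/(a + x) + (a + x))/9 = -((-1074 + x)/(a + x) + (a + x))/9 = -(a + x + (-1074 + x)/(a + x))/9 = -a/9 - x/9 - (-1074 + x)/(9*(a + x)))
B(g) = -331 + g (B(g) = g - 331 = -331 + g)
(Y(-230, -950) + m(630))/(886059 + B(-1831)) = ((1074 - 1*(-950) - 1*(-230)² - 1*(-950)² - 2*(-230)*(-950))/(9*(-230 - 950)) - 1996)/(886059 + (-331 - 1831)) = ((⅑)*(1074 + 950 - 1*52900 - 1*902500 - 437000)/(-1180) - 1996)/(886059 - 2162) = ((⅑)*(-1/1180)*(1074 + 950 - 52900 - 902500 - 437000) - 1996)/883897 = ((⅑)*(-1/1180)*(-1390376) - 1996)*(1/883897) = (347594/2655 - 1996)*(1/883897) = -4951786/2655*1/883897 = -707398/335249505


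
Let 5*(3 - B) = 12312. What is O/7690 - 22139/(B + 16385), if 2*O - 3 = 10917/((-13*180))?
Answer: -654848099/411876400 ≈ -1.5899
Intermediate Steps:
B = -12297/5 (B = 3 - ⅕*12312 = 3 - 12312/5 = -12297/5 ≈ -2459.4)
O = -433/520 (O = 3/2 + (10917/((-13*180)))/2 = 3/2 + (10917/((-1*2340)))/2 = 3/2 + (10917/(-2340))/2 = 3/2 + (10917*(-1/2340))/2 = 3/2 + (½)*(-1213/260) = 3/2 - 1213/520 = -433/520 ≈ -0.83269)
O/7690 - 22139/(B + 16385) = -433/520/7690 - 22139/(-12297/5 + 16385) = -433/520*1/7690 - 22139/69628/5 = -433/3998800 - 22139*5/69628 = -433/3998800 - 655/412 = -654848099/411876400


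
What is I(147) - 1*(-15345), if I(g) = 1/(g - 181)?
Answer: 521729/34 ≈ 15345.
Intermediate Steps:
I(g) = 1/(-181 + g)
I(147) - 1*(-15345) = 1/(-181 + 147) - 1*(-15345) = 1/(-34) + 15345 = -1/34 + 15345 = 521729/34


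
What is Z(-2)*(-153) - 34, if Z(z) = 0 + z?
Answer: 272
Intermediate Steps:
Z(z) = z
Z(-2)*(-153) - 34 = -2*(-153) - 34 = 306 - 34 = 272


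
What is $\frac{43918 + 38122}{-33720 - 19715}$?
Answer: $- \frac{16408}{10687} \approx -1.5353$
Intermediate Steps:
$\frac{43918 + 38122}{-33720 - 19715} = \frac{82040}{-53435} = 82040 \left(- \frac{1}{53435}\right) = - \frac{16408}{10687}$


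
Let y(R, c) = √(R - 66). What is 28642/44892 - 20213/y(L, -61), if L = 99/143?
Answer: 14321/22446 + 20213*I*√11037/849 ≈ 0.63802 + 2501.2*I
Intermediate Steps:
L = 9/13 (L = 99*(1/143) = 9/13 ≈ 0.69231)
y(R, c) = √(-66 + R)
28642/44892 - 20213/y(L, -61) = 28642/44892 - 20213/√(-66 + 9/13) = 28642*(1/44892) - 20213*(-I*√11037/849) = 14321/22446 - 20213*(-I*√11037/849) = 14321/22446 - (-20213)*I*√11037/849 = 14321/22446 + 20213*I*√11037/849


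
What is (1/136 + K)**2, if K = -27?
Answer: 13476241/18496 ≈ 728.60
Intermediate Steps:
(1/136 + K)**2 = (1/136 - 27)**2 = (-3671/136)**2 = 13476241/18496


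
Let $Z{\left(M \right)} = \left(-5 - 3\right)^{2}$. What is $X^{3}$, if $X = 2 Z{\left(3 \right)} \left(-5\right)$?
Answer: $-262144000$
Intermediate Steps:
$Z{\left(M \right)} = 64$ ($Z{\left(M \right)} = \left(-8\right)^{2} = 64$)
$X = -640$ ($X = 2 \cdot 64 \left(-5\right) = 128 \left(-5\right) = -640$)
$X^{3} = \left(-640\right)^{3} = -262144000$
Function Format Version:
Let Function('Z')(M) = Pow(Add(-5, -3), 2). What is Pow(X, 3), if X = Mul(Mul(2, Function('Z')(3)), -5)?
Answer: -262144000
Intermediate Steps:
Function('Z')(M) = 64 (Function('Z')(M) = Pow(-8, 2) = 64)
X = -640 (X = Mul(Mul(2, 64), -5) = Mul(128, -5) = -640)
Pow(X, 3) = Pow(-640, 3) = -262144000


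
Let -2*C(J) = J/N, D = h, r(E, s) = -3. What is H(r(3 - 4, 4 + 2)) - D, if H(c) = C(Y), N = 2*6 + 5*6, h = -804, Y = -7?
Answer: 9649/12 ≈ 804.08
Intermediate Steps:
N = 42 (N = 12 + 30 = 42)
D = -804
C(J) = -J/84 (C(J) = -J/(2*42) = -J/84)
H(c) = 1/12 (H(c) = -1/84*(-7) = 1/12)
H(r(3 - 4, 4 + 2)) - D = 1/12 - 1*(-804) = 1/12 + 804 = 9649/12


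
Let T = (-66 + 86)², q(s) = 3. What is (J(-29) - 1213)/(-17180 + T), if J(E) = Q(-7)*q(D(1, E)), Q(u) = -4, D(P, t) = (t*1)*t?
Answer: 245/3356 ≈ 0.073004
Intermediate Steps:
D(P, t) = t² (D(P, t) = t*t = t²)
T = 400 (T = 20² = 400)
J(E) = -12 (J(E) = -4*3 = -12)
(J(-29) - 1213)/(-17180 + T) = (-12 - 1213)/(-17180 + 400) = -1225/(-16780) = -1225*(-1/16780) = 245/3356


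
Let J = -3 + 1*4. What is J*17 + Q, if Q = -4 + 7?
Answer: 20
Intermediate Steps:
J = 1 (J = -3 + 4 = 1)
Q = 3
J*17 + Q = 1*17 + 3 = 17 + 3 = 20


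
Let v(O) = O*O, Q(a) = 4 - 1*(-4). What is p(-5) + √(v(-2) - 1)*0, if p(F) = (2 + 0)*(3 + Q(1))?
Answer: 22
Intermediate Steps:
Q(a) = 8 (Q(a) = 4 + 4 = 8)
p(F) = 22 (p(F) = (2 + 0)*(3 + 8) = 2*11 = 22)
v(O) = O²
p(-5) + √(v(-2) - 1)*0 = 22 + √((-2)² - 1)*0 = 22 + √(4 - 1)*0 = 22 + √3*0 = 22 + 0 = 22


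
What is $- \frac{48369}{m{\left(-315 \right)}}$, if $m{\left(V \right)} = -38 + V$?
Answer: $\frac{48369}{353} \approx 137.02$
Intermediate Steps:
$- \frac{48369}{m{\left(-315 \right)}} = - \frac{48369}{-38 - 315} = - \frac{48369}{-353} = \left(-48369\right) \left(- \frac{1}{353}\right) = \frac{48369}{353}$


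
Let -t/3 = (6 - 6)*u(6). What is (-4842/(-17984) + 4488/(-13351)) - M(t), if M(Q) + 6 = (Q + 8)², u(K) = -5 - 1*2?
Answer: -6971060461/120052192 ≈ -58.067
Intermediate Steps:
u(K) = -7 (u(K) = -5 - 2 = -7)
t = 0 (t = -3*(6 - 6)*(-7) = -0*(-7) = -3*0 = 0)
M(Q) = -6 + (8 + Q)² (M(Q) = -6 + (Q + 8)² = -6 + (8 + Q)²)
(-4842/(-17984) + 4488/(-13351)) - M(t) = (-4842/(-17984) + 4488/(-13351)) - (-6 + (8 + 0)²) = (-4842*(-1/17984) + 4488*(-1/13351)) - (-6 + 8²) = (2421/8992 - 4488/13351) - (-6 + 64) = -8033325/120052192 - 1*58 = -8033325/120052192 - 58 = -6971060461/120052192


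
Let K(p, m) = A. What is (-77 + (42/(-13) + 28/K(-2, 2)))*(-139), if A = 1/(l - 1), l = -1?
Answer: 246169/13 ≈ 18936.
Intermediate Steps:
A = -1/2 (A = 1/(-1 - 1) = 1/(-2) = -1/2 ≈ -0.50000)
K(p, m) = -1/2
(-77 + (42/(-13) + 28/K(-2, 2)))*(-139) = (-77 + (42/(-13) + 28/(-1/2)))*(-139) = (-77 + (42*(-1/13) + 28*(-2)))*(-139) = (-77 + (-42/13 - 56))*(-139) = (-77 - 770/13)*(-139) = -1771/13*(-139) = 246169/13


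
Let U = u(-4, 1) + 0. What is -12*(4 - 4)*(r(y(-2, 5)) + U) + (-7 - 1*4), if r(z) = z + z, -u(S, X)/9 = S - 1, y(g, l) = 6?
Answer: -11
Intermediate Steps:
u(S, X) = 9 - 9*S (u(S, X) = -9*(S - 1) = -9*(-1 + S) = 9 - 9*S)
U = 45 (U = (9 - 9*(-4)) + 0 = (9 + 36) + 0 = 45 + 0 = 45)
r(z) = 2*z
-12*(4 - 4)*(r(y(-2, 5)) + U) + (-7 - 1*4) = -12*(4 - 4)*(2*6 + 45) + (-7 - 1*4) = -0*(12 + 45) + (-7 - 4) = -0*57 - 11 = -12*0 - 11 = 0 - 11 = -11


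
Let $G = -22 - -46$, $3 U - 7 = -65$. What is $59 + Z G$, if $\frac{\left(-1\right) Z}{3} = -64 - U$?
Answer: $3275$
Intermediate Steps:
$U = - \frac{58}{3}$ ($U = \frac{7}{3} + \frac{1}{3} \left(-65\right) = \frac{7}{3} - \frac{65}{3} = - \frac{58}{3} \approx -19.333$)
$G = 24$ ($G = -22 + 46 = 24$)
$Z = 134$ ($Z = - 3 \left(-64 - - \frac{58}{3}\right) = - 3 \left(-64 + \frac{58}{3}\right) = \left(-3\right) \left(- \frac{134}{3}\right) = 134$)
$59 + Z G = 59 + 134 \cdot 24 = 59 + 3216 = 3275$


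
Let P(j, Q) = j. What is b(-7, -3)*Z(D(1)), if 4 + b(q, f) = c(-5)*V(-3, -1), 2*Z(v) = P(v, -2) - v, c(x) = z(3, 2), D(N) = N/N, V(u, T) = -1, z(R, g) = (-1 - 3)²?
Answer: 0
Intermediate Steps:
z(R, g) = 16 (z(R, g) = (-4)² = 16)
D(N) = 1
c(x) = 16
Z(v) = 0 (Z(v) = (v - v)/2 = (½)*0 = 0)
b(q, f) = -20 (b(q, f) = -4 + 16*(-1) = -4 - 16 = -20)
b(-7, -3)*Z(D(1)) = -20*0 = 0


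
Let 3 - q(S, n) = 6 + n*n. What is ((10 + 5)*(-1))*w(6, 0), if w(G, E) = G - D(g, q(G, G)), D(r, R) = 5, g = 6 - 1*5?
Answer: -15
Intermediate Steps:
g = 1 (g = 6 - 5 = 1)
q(S, n) = -3 - n**2 (q(S, n) = 3 - (6 + n*n) = 3 - (6 + n**2) = 3 + (-6 - n**2) = -3 - n**2)
w(G, E) = -5 + G (w(G, E) = G - 1*5 = G - 5 = -5 + G)
((10 + 5)*(-1))*w(6, 0) = ((10 + 5)*(-1))*(-5 + 6) = (15*(-1))*1 = -15*1 = -15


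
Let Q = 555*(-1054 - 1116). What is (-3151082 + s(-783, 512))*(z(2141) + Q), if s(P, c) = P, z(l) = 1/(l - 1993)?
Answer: 561800391535135/148 ≈ 3.7959e+12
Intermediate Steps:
z(l) = 1/(-1993 + l)
Q = -1204350 (Q = 555*(-2170) = -1204350)
(-3151082 + s(-783, 512))*(z(2141) + Q) = (-3151082 - 783)*(1/(-1993 + 2141) - 1204350) = -3151865*(1/148 - 1204350) = -3151865*(-178243799/148) = 561800391535135/148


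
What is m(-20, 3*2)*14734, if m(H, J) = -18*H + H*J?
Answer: 3536160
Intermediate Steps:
m(-20, 3*2)*14734 = -20*(-18 + 3*2)*14734 = -20*(-18 + 6)*14734 = -20*(-12)*14734 = 240*14734 = 3536160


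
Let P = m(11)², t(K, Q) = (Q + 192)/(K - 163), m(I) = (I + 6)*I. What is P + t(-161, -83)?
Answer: 11329847/324 ≈ 34969.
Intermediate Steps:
m(I) = I*(6 + I) (m(I) = (6 + I)*I = I*(6 + I))
t(K, Q) = (192 + Q)/(-163 + K)
P = 34969 (P = (11*(6 + 11))² = (11*17)² = 187² = 34969)
P + t(-161, -83) = 34969 + (192 - 83)/(-163 - 161) = 34969 + 109/(-324) = 34969 - 1/324*109 = 34969 - 109/324 = 11329847/324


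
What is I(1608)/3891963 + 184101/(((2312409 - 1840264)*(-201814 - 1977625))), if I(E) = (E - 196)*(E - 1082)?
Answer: 764258269657108097/4004873620725873765 ≈ 0.19083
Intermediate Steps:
I(E) = (-1082 + E)*(-196 + E) (I(E) = (-196 + E)*(-1082 + E) = (-1082 + E)*(-196 + E))
I(1608)/3891963 + 184101/(((2312409 - 1840264)*(-201814 - 1977625))) = (212072 + 1608² - 1278*1608)/3891963 + 184101/(((2312409 - 1840264)*(-201814 - 1977625))) = (212072 + 2585664 - 2055024)*(1/3891963) + 184101/((472145*(-2179439))) = 742712*(1/3891963) + 184101/(-1029011226655) = 742712/3891963 + 184101*(-1/1029011226655) = 742712/3891963 - 184101/1029011226655 = 764258269657108097/4004873620725873765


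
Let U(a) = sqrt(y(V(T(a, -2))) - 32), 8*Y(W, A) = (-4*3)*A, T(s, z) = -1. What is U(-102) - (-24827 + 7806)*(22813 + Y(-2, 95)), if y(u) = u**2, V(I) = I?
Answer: 771749161/2 + I*sqrt(31) ≈ 3.8587e+8 + 5.5678*I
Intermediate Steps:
Y(W, A) = -3*A/2 (Y(W, A) = ((-4*3)*A)/8 = (-12*A)/8 = -3*A/2)
U(a) = I*sqrt(31) (U(a) = sqrt((-1)**2 - 32) = sqrt(1 - 32) = sqrt(-31) = I*sqrt(31))
U(-102) - (-24827 + 7806)*(22813 + Y(-2, 95)) = I*sqrt(31) - (-24827 + 7806)*(22813 - 3/2*95) = I*sqrt(31) - (-17021)*(22813 - 285/2) = I*sqrt(31) - (-17021)*45341/2 = I*sqrt(31) - 1*(-771749161/2) = I*sqrt(31) + 771749161/2 = 771749161/2 + I*sqrt(31)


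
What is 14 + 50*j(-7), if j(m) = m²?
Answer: 2464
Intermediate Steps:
14 + 50*j(-7) = 14 + 50*(-7)² = 14 + 50*49 = 14 + 2450 = 2464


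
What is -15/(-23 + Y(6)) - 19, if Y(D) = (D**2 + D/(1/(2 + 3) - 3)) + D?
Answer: -2347/118 ≈ -19.890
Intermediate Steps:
Y(D) = D**2 + 9*D/14 (Y(D) = (D**2 + D/(1/5 - 3)) + D = (D**2 + D/(-14/5)) + D = (D**2 - 5*D/14) + D = D**2 + 9*D/14)
-15/(-23 + Y(6)) - 19 = -15/(-23 + (1/14)*6*(9 + 14*6)) - 19 = -15/(-23 + (1/14)*6*(9 + 84)) - 19 = -15/(-23 + (1/14)*6*93) - 19 = -15/(-23 + 279/7) - 19 = -15/118/7 - 19 = -15*7/118 - 19 = -105/118 - 19 = -2347/118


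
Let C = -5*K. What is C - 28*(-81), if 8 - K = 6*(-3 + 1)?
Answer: 2168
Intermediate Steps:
K = 20 (K = 8 - 6*(-3 + 1) = 8 - 6*(-2) = 8 - 1*(-12) = 8 + 12 = 20)
C = -100 (C = -5*20 = -100)
C - 28*(-81) = -100 - 28*(-81) = -100 + 2268 = 2168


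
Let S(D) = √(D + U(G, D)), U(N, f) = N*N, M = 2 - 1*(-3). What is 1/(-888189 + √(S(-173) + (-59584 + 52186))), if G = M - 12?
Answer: 1/(-888189 + √2*√(-3699 + I*√31)) ≈ -1.1259e-6 - 1.1e-10*I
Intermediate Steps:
M = 5 (M = 2 + 3 = 5)
G = -7 (G = 5 - 12 = -7)
U(N, f) = N²
S(D) = √(49 + D) (S(D) = √(D + (-7)²) = √(D + 49) = √(49 + D))
1/(-888189 + √(S(-173) + (-59584 + 52186))) = 1/(-888189 + √(√(49 - 173) + (-59584 + 52186))) = 1/(-888189 + √(√(-124) - 7398)) = 1/(-888189 + √(2*I*√31 - 7398)) = 1/(-888189 + √(-7398 + 2*I*√31))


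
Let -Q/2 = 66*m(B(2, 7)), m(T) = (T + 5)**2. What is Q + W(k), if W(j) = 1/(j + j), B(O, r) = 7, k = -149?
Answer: -5664385/298 ≈ -19008.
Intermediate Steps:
m(T) = (5 + T)**2
W(j) = 1/(2*j)
Q = -19008 (Q = -132*(5 + 7)**2 = -132*12**2 = -132*144 = -2*9504 = -19008)
Q + W(k) = -19008 + (1/2)/(-149) = -19008 + (1/2)*(-1/149) = -19008 - 1/298 = -5664385/298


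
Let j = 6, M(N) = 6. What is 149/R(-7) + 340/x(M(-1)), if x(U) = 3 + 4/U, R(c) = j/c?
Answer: -5353/66 ≈ -81.106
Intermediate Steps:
R(c) = 6/c
x(U) = 3 + 4/U
149/R(-7) + 340/x(M(-1)) = 149/((6/(-7))) + 340/(3 + 4/6) = 149/((6*(-⅐))) + 340/(3 + 4*(⅙)) = 149/(-6/7) + 340/(3 + ⅔) = 149*(-7/6) + 340/(11/3) = -1043/6 + 340*(3/11) = -1043/6 + 1020/11 = -5353/66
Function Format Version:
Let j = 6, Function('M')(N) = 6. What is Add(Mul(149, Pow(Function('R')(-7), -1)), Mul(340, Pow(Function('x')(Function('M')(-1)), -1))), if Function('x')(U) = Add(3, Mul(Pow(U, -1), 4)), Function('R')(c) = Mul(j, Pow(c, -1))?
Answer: Rational(-5353, 66) ≈ -81.106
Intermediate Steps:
Function('R')(c) = Mul(6, Pow(c, -1))
Function('x')(U) = Add(3, Mul(4, Pow(U, -1)))
Add(Mul(149, Pow(Function('R')(-7), -1)), Mul(340, Pow(Function('x')(Function('M')(-1)), -1))) = Add(Mul(149, Pow(Mul(6, Pow(-7, -1)), -1)), Mul(340, Pow(Add(3, Mul(4, Pow(6, -1))), -1))) = Add(Mul(149, Pow(Mul(6, Rational(-1, 7)), -1)), Mul(340, Pow(Add(3, Mul(4, Rational(1, 6))), -1))) = Add(Mul(149, Pow(Rational(-6, 7), -1)), Mul(340, Pow(Add(3, Rational(2, 3)), -1))) = Add(Mul(149, Rational(-7, 6)), Mul(340, Pow(Rational(11, 3), -1))) = Add(Rational(-1043, 6), Mul(340, Rational(3, 11))) = Add(Rational(-1043, 6), Rational(1020, 11)) = Rational(-5353, 66)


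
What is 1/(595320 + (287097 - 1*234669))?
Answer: 1/647748 ≈ 1.5438e-6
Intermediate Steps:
1/(595320 + (287097 - 1*234669)) = 1/(595320 + (287097 - 234669)) = 1/(595320 + 52428) = 1/647748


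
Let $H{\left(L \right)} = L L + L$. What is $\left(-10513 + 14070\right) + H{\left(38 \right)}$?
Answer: $5039$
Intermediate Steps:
$H{\left(L \right)} = L + L^{2}$ ($H{\left(L \right)} = L^{2} + L = L + L^{2}$)
$\left(-10513 + 14070\right) + H{\left(38 \right)} = \left(-10513 + 14070\right) + 38 \left(1 + 38\right) = 3557 + 38 \cdot 39 = 3557 + 1482 = 5039$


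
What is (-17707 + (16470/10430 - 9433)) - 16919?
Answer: -45951890/1043 ≈ -44057.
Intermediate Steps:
(-17707 + (16470/10430 - 9433)) - 16919 = (-17707 + (16470*(1/10430) - 9433)) - 16919 = (-17707 + (1647/1043 - 9433)) - 16919 = (-17707 - 9836972/1043) - 16919 = -28305373/1043 - 16919 = -45951890/1043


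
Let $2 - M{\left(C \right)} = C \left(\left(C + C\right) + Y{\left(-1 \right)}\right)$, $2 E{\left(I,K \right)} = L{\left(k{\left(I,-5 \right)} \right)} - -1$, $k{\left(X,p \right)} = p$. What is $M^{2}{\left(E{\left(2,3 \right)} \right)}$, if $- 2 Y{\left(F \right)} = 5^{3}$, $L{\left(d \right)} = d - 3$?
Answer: $\frac{931225}{16} \approx 58202.0$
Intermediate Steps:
$L{\left(d \right)} = -3 + d$ ($L{\left(d \right)} = d - 3 = -3 + d$)
$Y{\left(F \right)} = - \frac{125}{2}$ ($Y{\left(F \right)} = - \frac{5^{3}}{2} = \left(- \frac{1}{2}\right) 125 = - \frac{125}{2}$)
$E{\left(I,K \right)} = - \frac{7}{2}$ ($E{\left(I,K \right)} = \frac{\left(-3 - 5\right) - -1}{2} = \frac{-8 + 1}{2} = \frac{1}{2} \left(-7\right) = - \frac{7}{2}$)
$M{\left(C \right)} = 2 - C \left(- \frac{125}{2} + 2 C\right)$ ($M{\left(C \right)} = 2 - C \left(\left(C + C\right) - \frac{125}{2}\right) = 2 - C \left(2 C - \frac{125}{2}\right) = 2 - C \left(- \frac{125}{2} + 2 C\right)$)
$M^{2}{\left(E{\left(2,3 \right)} \right)} = \left(2 - 2 \left(- \frac{7}{2}\right)^{2} + \frac{125}{2} \left(- \frac{7}{2}\right)\right)^{2} = \left(2 - \frac{49}{2} - \frac{875}{4}\right)^{2} = \left(- \frac{965}{4}\right)^{2} = \frac{931225}{16}$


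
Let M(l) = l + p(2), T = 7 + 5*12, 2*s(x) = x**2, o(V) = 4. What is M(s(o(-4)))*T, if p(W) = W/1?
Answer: 670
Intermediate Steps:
s(x) = x**2/2
p(W) = W (p(W) = W*1 = W)
T = 67 (T = 7 + 60 = 67)
M(l) = 2 + l (M(l) = l + 2 = 2 + l)
M(s(o(-4)))*T = (2 + (1/2)*4**2)*67 = (2 + (1/2)*16)*67 = (2 + 8)*67 = 10*67 = 670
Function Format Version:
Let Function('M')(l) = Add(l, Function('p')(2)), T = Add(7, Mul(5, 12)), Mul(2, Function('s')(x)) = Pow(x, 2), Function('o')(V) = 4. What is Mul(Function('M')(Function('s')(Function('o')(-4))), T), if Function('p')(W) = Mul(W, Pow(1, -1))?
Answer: 670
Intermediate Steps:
Function('s')(x) = Mul(Rational(1, 2), Pow(x, 2))
Function('p')(W) = W (Function('p')(W) = Mul(W, 1) = W)
T = 67 (T = Add(7, 60) = 67)
Function('M')(l) = Add(2, l) (Function('M')(l) = Add(l, 2) = Add(2, l))
Mul(Function('M')(Function('s')(Function('o')(-4))), T) = Mul(Add(2, Mul(Rational(1, 2), Pow(4, 2))), 67) = Mul(Add(2, Mul(Rational(1, 2), 16)), 67) = Mul(Add(2, 8), 67) = Mul(10, 67) = 670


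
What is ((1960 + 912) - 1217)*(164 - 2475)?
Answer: -3824705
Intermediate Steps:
((1960 + 912) - 1217)*(164 - 2475) = (2872 - 1217)*(-2311) = 1655*(-2311) = -3824705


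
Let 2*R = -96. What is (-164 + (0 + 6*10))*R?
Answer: 4992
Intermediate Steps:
R = -48 (R = (½)*(-96) = -48)
(-164 + (0 + 6*10))*R = (-164 + (0 + 6*10))*(-48) = (-164 + (0 + 60))*(-48) = (-164 + 60)*(-48) = -104*(-48) = 4992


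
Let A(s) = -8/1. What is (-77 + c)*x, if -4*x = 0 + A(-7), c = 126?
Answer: 98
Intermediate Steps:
A(s) = -8 (A(s) = -8*1 = -8)
x = 2 (x = -(0 - 8)/4 = -¼*(-8) = 2)
(-77 + c)*x = (-77 + 126)*2 = 49*2 = 98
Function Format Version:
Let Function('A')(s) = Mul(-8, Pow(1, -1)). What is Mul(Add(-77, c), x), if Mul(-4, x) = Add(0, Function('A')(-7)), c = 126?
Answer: 98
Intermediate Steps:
Function('A')(s) = -8 (Function('A')(s) = Mul(-8, 1) = -8)
x = 2 (x = Mul(Rational(-1, 4), Add(0, -8)) = Mul(Rational(-1, 4), -8) = 2)
Mul(Add(-77, c), x) = Mul(Add(-77, 126), 2) = Mul(49, 2) = 98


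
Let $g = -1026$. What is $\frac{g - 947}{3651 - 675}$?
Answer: $- \frac{1973}{2976} \approx -0.66297$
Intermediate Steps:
$\frac{g - 947}{3651 - 675} = \frac{-1026 - 947}{3651 - 675} = - \frac{1973}{2976}$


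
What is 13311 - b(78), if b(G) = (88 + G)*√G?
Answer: 13311 - 166*√78 ≈ 11845.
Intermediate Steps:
b(G) = √G*(88 + G)
13311 - b(78) = 13311 - √78*(88 + 78) = 13311 - √78*166 = 13311 - 166*√78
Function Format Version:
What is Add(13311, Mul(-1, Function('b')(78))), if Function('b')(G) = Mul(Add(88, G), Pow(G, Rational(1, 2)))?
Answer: Add(13311, Mul(-166, Pow(78, Rational(1, 2)))) ≈ 11845.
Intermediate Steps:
Function('b')(G) = Mul(Pow(G, Rational(1, 2)), Add(88, G))
Add(13311, Mul(-1, Function('b')(78))) = Add(13311, Mul(-1, Mul(Pow(78, Rational(1, 2)), Add(88, 78)))) = Add(13311, Mul(-1, Mul(Pow(78, Rational(1, 2)), 166))) = Add(13311, Mul(-1, Mul(166, Pow(78, Rational(1, 2))))) = Add(13311, Mul(-166, Pow(78, Rational(1, 2))))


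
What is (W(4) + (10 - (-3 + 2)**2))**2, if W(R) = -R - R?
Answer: 1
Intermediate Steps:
W(R) = -2*R
(W(4) + (10 - (-3 + 2)**2))**2 = (-2*4 + (10 - (-3 + 2)**2))**2 = (-8 + (10 - 1*(-1)**2))**2 = (-8 + (10 - 1*1))**2 = (-8 + (10 - 1))**2 = (-8 + 9)**2 = 1**2 = 1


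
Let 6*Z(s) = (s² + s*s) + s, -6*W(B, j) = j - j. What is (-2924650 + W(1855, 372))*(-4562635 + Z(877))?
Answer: 12593871923125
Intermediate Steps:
W(B, j) = 0 (W(B, j) = -(j - j)/6 = -⅙*0 = 0)
Z(s) = s²/3 + s/6 (Z(s) = ((s² + s*s) + s)/6 = ((s² + s²) + s)/6 = (2*s² + s)/6 = (s + 2*s²)/6 = s²/3 + s/6)
(-2924650 + W(1855, 372))*(-4562635 + Z(877)) = (-2924650 + 0)*(-4562635 + (⅙)*877*(1 + 2*877)) = -2924650*(-4562635 + (⅙)*877*(1 + 1754)) = -2924650*(-4562635 + (⅙)*877*1755) = -2924650*(-4562635 + 513045/2) = -2924650*(-8612225/2) = 12593871923125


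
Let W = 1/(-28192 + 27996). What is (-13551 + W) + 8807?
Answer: -929825/196 ≈ -4744.0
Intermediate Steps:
W = -1/196 (W = 1/(-196) = -1/196 ≈ -0.0051020)
(-13551 + W) + 8807 = (-13551 - 1/196) + 8807 = -2655997/196 + 8807 = -929825/196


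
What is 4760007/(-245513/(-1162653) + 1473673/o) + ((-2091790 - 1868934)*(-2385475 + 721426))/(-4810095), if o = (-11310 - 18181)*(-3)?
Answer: -1008948876179517112103587/927328384347795690 ≈ -1.0880e+6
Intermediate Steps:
o = 88473 (o = -29491*(-3) = 88473)
4760007/(-245513/(-1162653) + 1473673/o) + ((-2091790 - 1868934)*(-2385475 + 721426))/(-4810095) = 4760007/(-245513/(-1162653) + 1473673/88473) + ((-2091790 - 1868934)*(-2385475 + 721426))/(-4810095) = 4760007/(-245513*(-1/1162653) + 1473673*(1/88473)) - 3960724*(-1664049)*(-1/4810095) = 4760007/(245513/1162653 + 1473673/88473) + 6590838811476*(-1/4810095) = 4760007/(578363868706/34287799623) - 2196946270492/1603365 = 4760007*(34287799623/578363868706) - 2196946270492/1603365 = 163210166220077361/578363868706 - 2196946270492/1603365 = -1008948876179517112103587/927328384347795690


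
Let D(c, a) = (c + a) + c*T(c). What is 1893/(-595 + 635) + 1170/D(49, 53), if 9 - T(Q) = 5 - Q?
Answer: 5156007/107960 ≈ 47.758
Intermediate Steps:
T(Q) = 4 + Q (T(Q) = 9 - (5 - Q) = 9 + (-5 + Q) = 4 + Q)
D(c, a) = a + c + c*(4 + c) (D(c, a) = (c + a) + c*(4 + c) = (a + c) + c*(4 + c) = a + c + c*(4 + c))
1893/(-595 + 635) + 1170/D(49, 53) = 1893/(-595 + 635) + 1170/(53 + 49 + 49*(4 + 49)) = 1893/40 + 1170/(53 + 49 + 49*53) = 1893*(1/40) + 1170/(53 + 49 + 2597) = 1893/40 + 1170/2699 = 5156007/107960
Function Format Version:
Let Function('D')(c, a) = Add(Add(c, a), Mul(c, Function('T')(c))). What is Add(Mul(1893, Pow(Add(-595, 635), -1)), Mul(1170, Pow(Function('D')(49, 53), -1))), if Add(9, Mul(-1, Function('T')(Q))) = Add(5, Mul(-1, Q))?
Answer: Rational(5156007, 107960) ≈ 47.758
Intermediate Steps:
Function('T')(Q) = Add(4, Q) (Function('T')(Q) = Add(9, Mul(-1, Add(5, Mul(-1, Q)))) = Add(9, Add(-5, Q)) = Add(4, Q))
Function('D')(c, a) = Add(a, c, Mul(c, Add(4, c))) (Function('D')(c, a) = Add(Add(c, a), Mul(c, Add(4, c))) = Add(Add(a, c), Mul(c, Add(4, c))) = Add(a, c, Mul(c, Add(4, c))))
Add(Mul(1893, Pow(Add(-595, 635), -1)), Mul(1170, Pow(Function('D')(49, 53), -1))) = Add(Mul(1893, Pow(Add(-595, 635), -1)), Mul(1170, Pow(Add(53, 49, Mul(49, Add(4, 49))), -1))) = Add(Mul(1893, Pow(40, -1)), Mul(1170, Pow(Add(53, 49, Mul(49, 53)), -1))) = Add(Mul(1893, Rational(1, 40)), Mul(1170, Pow(Add(53, 49, 2597), -1))) = Add(Rational(1893, 40), Mul(1170, Pow(2699, -1))) = Add(Rational(1893, 40), Mul(1170, Rational(1, 2699))) = Add(Rational(1893, 40), Rational(1170, 2699)) = Rational(5156007, 107960)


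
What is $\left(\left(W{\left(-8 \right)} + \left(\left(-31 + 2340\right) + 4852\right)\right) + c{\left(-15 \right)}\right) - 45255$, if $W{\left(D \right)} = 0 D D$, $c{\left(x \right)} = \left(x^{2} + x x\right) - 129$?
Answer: $-37773$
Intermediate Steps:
$c{\left(x \right)} = -129 + 2 x^{2}$ ($c{\left(x \right)} = \left(x^{2} + x^{2}\right) - 129 = 2 x^{2} - 129 = -129 + 2 x^{2}$)
$W{\left(D \right)} = 0$ ($W{\left(D \right)} = 0 D = 0$)
$\left(\left(W{\left(-8 \right)} + \left(\left(-31 + 2340\right) + 4852\right)\right) + c{\left(-15 \right)}\right) - 45255 = \left(\left(0 + \left(\left(-31 + 2340\right) + 4852\right)\right) - \left(129 - 2 \left(-15\right)^{2}\right)\right) - 45255 = \left(\left(0 + \left(2309 + 4852\right)\right) + \left(-129 + 2 \cdot 225\right)\right) - 45255 = \left(\left(0 + 7161\right) + \left(-129 + 450\right)\right) - 45255 = \left(7161 + 321\right) - 45255 = 7482 - 45255 = -37773$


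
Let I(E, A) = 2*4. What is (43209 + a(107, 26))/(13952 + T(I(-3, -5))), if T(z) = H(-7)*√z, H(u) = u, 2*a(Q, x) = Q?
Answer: 75449800/24332239 + 605675*√2/194657912 ≈ 3.1052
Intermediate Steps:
a(Q, x) = Q/2
I(E, A) = 8
T(z) = -7*√z
(43209 + a(107, 26))/(13952 + T(I(-3, -5))) = (43209 + (½)*107)/(13952 - 14*√2) = (43209 + 107/2)/(13952 - 14*√2) = 86525/(2*(13952 - 14*√2))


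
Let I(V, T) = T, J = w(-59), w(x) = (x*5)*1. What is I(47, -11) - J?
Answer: 284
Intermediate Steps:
w(x) = 5*x (w(x) = (5*x)*1 = 5*x)
J = -295 (J = 5*(-59) = -295)
I(47, -11) - J = -11 - 1*(-295) = -11 + 295 = 284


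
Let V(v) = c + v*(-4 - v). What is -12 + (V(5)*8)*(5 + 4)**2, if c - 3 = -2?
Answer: -28524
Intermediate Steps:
c = 1 (c = 3 - 2 = 1)
V(v) = 1 + v*(-4 - v)
-12 + (V(5)*8)*(5 + 4)**2 = -12 + ((1 - 1*5**2 - 4*5)*8)*(5 + 4)**2 = -12 + ((1 - 1*25 - 20)*8)*9**2 = -12 + ((1 - 25 - 20)*8)*81 = -12 - 44*8*81 = -12 - 352*81 = -12 - 28512 = -28524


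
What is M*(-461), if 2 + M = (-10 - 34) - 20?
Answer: 30426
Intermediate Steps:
M = -66 (M = -2 + ((-10 - 34) - 20) = -2 + (-44 - 20) = -2 - 64 = -66)
M*(-461) = -66*(-461) = 30426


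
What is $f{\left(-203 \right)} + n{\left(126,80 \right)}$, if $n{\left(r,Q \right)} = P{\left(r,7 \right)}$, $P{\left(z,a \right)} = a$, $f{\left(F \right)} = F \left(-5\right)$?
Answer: $1022$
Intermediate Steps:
$f{\left(F \right)} = - 5 F$
$n{\left(r,Q \right)} = 7$
$f{\left(-203 \right)} + n{\left(126,80 \right)} = \left(-5\right) \left(-203\right) + 7 = 1015 + 7 = 1022$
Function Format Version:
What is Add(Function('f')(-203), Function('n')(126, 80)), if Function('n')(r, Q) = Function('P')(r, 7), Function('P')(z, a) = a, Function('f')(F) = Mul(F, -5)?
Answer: 1022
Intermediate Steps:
Function('f')(F) = Mul(-5, F)
Function('n')(r, Q) = 7
Add(Function('f')(-203), Function('n')(126, 80)) = Add(Mul(-5, -203), 7) = Add(1015, 7) = 1022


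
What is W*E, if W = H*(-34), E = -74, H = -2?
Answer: -5032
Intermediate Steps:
W = 68 (W = -2*(-34) = 68)
W*E = 68*(-74) = -5032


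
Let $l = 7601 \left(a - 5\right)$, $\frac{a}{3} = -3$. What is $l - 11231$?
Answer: $-117645$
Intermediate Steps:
$a = -9$ ($a = 3 \left(-3\right) = -9$)
$l = -106414$ ($l = 7601 \left(-9 - 5\right) = 7601 \left(-14\right) = -106414$)
$l - 11231 = -106414 - 11231 = -117645$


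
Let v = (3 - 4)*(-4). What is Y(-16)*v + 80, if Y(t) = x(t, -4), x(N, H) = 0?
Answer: 80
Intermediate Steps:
Y(t) = 0
v = 4 (v = -1*(-4) = 4)
Y(-16)*v + 80 = 0*4 + 80 = 0 + 80 = 80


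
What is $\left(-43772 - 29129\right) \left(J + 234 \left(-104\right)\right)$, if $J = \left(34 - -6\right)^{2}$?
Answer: $1657477136$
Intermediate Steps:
$J = 1600$ ($J = \left(34 + 6\right)^{2} = 40^{2} = 1600$)
$\left(-43772 - 29129\right) \left(J + 234 \left(-104\right)\right) = \left(-43772 - 29129\right) \left(1600 + 234 \left(-104\right)\right) = - 72901 \left(1600 - 24336\right) = \left(-72901\right) \left(-22736\right) = 1657477136$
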